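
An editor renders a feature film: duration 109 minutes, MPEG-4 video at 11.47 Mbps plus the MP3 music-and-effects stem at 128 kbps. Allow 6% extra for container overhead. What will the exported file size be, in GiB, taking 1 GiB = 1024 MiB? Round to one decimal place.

109 min = 6540 s
Audio: 128 kbps = 0.128 Mbps.
Total bitrate: 11.47 + 0.128 = 11.598 Mbps.
Stream data: 11.598 Mbps × 6540 s = 75850.9 Mb.
With 6% container overhead: ×1.06.
80,402 Mb = 10,050,246,900 bytes ÷ 1,073,741,824 = 9.360 GiB.

9.4 GiB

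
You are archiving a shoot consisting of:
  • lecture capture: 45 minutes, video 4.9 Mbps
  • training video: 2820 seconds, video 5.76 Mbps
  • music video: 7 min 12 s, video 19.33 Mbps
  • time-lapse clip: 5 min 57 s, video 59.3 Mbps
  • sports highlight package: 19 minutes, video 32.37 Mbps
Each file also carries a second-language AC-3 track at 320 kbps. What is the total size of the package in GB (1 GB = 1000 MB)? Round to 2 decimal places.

Audio: 320 kbps = 0.320 Mbps.
lecture capture: 5.220 Mbps × 2700 s = 14094.0 Mb
training video: 6.080 Mbps × 2820 s = 17145.6 Mb
music video: 19.650 Mbps × 432 s = 8488.8 Mb
time-lapse clip: 59.620 Mbps × 357 s = 21284.3 Mb
sports highlight package: 32.690 Mbps × 1140 s = 37266.6 Mb
Total: 98279.3 Mb = 12284.9 MB.
= 12.28 GB.

12.28 GB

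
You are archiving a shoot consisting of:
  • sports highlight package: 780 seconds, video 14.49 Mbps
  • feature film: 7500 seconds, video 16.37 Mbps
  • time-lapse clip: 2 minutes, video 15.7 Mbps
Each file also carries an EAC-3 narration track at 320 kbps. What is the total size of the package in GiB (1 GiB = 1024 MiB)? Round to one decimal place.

Audio: 320 kbps = 0.320 Mbps.
sports highlight package: 14.810 Mbps × 780 s = 11551.8 Mb
feature film: 16.690 Mbps × 7500 s = 125175.0 Mb
time-lapse clip: 16.020 Mbps × 120 s = 1922.4 Mb
Total: 138649.2 Mb = 17331.2 MB.
= 16.14 GiB.

16.1 GiB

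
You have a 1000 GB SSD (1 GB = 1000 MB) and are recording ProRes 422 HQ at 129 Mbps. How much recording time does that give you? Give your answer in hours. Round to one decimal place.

Capacity: 1000 GB = 8,000,000 Mb.
Recording time: 8,000,000 / 129.000 = 62,016 s ≈ 17.2 hours.

17.2 hours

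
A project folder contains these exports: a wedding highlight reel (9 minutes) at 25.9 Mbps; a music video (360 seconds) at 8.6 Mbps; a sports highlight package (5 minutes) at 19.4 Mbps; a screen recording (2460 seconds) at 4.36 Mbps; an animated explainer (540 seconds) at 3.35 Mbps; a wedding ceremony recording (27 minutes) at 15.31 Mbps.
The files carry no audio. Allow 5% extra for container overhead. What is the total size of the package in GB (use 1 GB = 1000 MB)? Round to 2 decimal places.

7.91 GB

wedding highlight reel: 25.900 Mbps × 540 s × 1.05 = 14685.3 Mb
music video: 8.600 Mbps × 360 s × 1.05 = 3250.8 Mb
sports highlight package: 19.400 Mbps × 300 s × 1.05 = 6111.0 Mb
screen recording: 4.360 Mbps × 2460 s × 1.05 = 11261.9 Mb
animated explainer: 3.350 Mbps × 540 s × 1.05 = 1899.5 Mb
wedding ceremony recording: 15.310 Mbps × 1620 s × 1.05 = 26042.3 Mb
Total: 63250.7 Mb = 7906.3 MB.
= 7.906 GB.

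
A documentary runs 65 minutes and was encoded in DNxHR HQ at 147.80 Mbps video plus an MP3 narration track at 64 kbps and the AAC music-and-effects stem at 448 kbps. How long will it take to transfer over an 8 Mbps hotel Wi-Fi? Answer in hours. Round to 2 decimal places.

65 min = 3900 s
Audio total: 64 + 448 = 512 kbps = 0.512 Mbps.
Total bitrate: 148.312 Mbps.
File: 148.312 Mbps × 3900 s = 578416.8 Mb.
At 8 Mbps: 578416.8 / 8 = 72302.1 s ≈ 20.1 hours.

20.08 hours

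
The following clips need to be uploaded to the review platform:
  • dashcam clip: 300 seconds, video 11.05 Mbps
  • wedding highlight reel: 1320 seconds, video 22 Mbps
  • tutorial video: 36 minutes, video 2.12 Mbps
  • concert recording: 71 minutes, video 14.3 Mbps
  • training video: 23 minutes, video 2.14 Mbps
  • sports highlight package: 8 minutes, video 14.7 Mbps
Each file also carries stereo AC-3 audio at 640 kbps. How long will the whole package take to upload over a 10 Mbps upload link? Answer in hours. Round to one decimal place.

3.2 hours

Audio: 640 kbps = 0.640 Mbps.
dashcam clip: 11.690 Mbps × 300 s = 3507.0 Mb
wedding highlight reel: 22.640 Mbps × 1320 s = 29884.8 Mb
tutorial video: 2.760 Mbps × 2160 s = 5961.6 Mb
concert recording: 14.940 Mbps × 4260 s = 63644.4 Mb
training video: 2.780 Mbps × 1380 s = 3836.4 Mb
sports highlight package: 15.340 Mbps × 480 s = 7363.2 Mb
Total: 114197.4 Mb = 14274.7 MB.
At 10 Mbps: 114197.4 / 10 = 11420 s ≈ 3.17 hours.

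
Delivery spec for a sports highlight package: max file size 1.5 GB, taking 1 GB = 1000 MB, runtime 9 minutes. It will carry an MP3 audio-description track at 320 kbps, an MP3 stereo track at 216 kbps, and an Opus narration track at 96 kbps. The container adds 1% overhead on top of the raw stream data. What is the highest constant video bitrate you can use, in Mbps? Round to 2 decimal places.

Budget: 1.5 GB = 12000.0 Mb.
Stream payload after overhead: 12000.0 / 1.01 = 11881.2 Mb.
9 min = 540 s
Total bitrate budget: 11881.2 Mb / 540 s = 22.002 Mbps.
Audio total: 320 + 216 + 96 = 632 kbps = 0.632 Mbps.
Video: 22.002 − 0.632 = 21.370 Mbps.

21.37 Mbps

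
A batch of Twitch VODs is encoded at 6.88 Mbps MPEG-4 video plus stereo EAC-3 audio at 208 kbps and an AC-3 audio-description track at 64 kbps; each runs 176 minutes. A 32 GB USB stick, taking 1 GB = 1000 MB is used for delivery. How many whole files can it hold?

3

176 min = 10560 s
Audio total: 208 + 64 = 272 kbps = 0.272 Mbps.
Total bitrate: 7.152 Mbps.
Per item: 7.152 Mbps × 10560 s = 75,525 Mb = 9,441 MB.
Capacity: 32 GB = 256,000 Mb; 3.39 items → 3 complete.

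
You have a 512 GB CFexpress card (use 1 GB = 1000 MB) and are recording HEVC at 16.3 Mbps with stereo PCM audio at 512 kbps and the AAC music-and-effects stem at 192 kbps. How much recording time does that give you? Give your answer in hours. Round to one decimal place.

66.9 hours

Audio total: 512 + 192 = 704 kbps = 0.704 Mbps.
Total bitrate: 16.3 + 0.704 = 17.004 Mbps.
Capacity: 512 GB = 4,096,000 Mb.
Recording time: 4,096,000 / 17.004 = 240,884 s ≈ 66.9 hours.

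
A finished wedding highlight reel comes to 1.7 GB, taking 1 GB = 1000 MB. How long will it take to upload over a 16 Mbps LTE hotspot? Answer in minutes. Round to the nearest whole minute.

File: 1.7 GB = 13600.0 Mb.
At 16 Mbps: 13600.0 / 16 = 850.0 s ≈ 14.2 minutes.

14 minutes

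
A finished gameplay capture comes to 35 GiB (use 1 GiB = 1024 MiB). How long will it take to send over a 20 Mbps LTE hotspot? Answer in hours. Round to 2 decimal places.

File: 35 GiB = 300647.7 Mb.
At 20 Mbps: 300647.7 / 20 = 15032.4 s ≈ 4.18 hours.

4.18 hours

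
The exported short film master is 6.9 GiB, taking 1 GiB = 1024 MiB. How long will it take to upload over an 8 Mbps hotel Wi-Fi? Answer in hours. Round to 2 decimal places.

2.06 hours

File: 6.9 GiB = 59270.5 Mb.
At 8 Mbps: 59270.5 / 8 = 7408.8 s ≈ 2.06 hours.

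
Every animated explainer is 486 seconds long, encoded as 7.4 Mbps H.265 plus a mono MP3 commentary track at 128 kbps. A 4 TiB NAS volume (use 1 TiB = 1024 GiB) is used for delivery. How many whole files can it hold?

9616

Audio: 128 kbps = 0.128 Mbps.
Total bitrate: 7.528 Mbps.
Per item: 7.528 Mbps × 486 s = 3,659 Mb = 457.3 MB.
Capacity: 4 TiB = 35,184,372 Mb; 9616.87 items → 9616 complete.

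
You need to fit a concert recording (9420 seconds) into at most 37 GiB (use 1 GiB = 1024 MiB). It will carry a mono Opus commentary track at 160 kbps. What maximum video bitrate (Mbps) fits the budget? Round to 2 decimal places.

Budget: 37 GiB = 317827.6 Mb.
Total bitrate budget: 317827.6 Mb / 9420 s = 33.740 Mbps.
Audio: 160 kbps = 0.160 Mbps.
Video: 33.740 − 0.160 = 33.580 Mbps.

33.58 Mbps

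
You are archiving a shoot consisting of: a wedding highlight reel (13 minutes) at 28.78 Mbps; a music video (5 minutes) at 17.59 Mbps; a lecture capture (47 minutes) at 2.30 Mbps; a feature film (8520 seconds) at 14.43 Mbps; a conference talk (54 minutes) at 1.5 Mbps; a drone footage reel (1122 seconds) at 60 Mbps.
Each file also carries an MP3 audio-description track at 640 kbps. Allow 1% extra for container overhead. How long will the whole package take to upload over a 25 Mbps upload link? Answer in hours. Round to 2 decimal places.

Audio: 640 kbps = 0.640 Mbps.
wedding highlight reel: 29.420 Mbps × 780 s × 1.01 = 23177.1 Mb
music video: 18.230 Mbps × 300 s × 1.01 = 5523.7 Mb
lecture capture: 2.940 Mbps × 2820 s × 1.01 = 8373.7 Mb
feature film: 15.070 Mbps × 8520 s × 1.01 = 129680.4 Mb
conference talk: 2.140 Mbps × 3240 s × 1.01 = 7002.9 Mb
drone footage reel: 60.640 Mbps × 1122 s × 1.01 = 68718.5 Mb
Total: 242476.2 Mb = 30309.5 MB.
At 25 Mbps: 242476.2 / 25 = 9699 s ≈ 2.69 hours.

2.69 hours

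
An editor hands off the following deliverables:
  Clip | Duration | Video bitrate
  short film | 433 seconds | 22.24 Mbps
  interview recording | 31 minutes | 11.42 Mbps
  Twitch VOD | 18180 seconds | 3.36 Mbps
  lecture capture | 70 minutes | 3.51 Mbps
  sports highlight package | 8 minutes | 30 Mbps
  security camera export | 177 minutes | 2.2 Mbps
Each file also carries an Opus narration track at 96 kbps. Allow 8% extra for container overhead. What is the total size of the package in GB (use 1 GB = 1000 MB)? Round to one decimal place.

Audio: 96 kbps = 0.096 Mbps.
short film: 22.336 Mbps × 433 s × 1.08 = 10445.2 Mb
interview recording: 11.516 Mbps × 1860 s × 1.08 = 23133.3 Mb
Twitch VOD: 3.456 Mbps × 18180 s × 1.08 = 67856.5 Mb
lecture capture: 3.606 Mbps × 4200 s × 1.08 = 16356.8 Mb
sports highlight package: 30.096 Mbps × 480 s × 1.08 = 15601.8 Mb
security camera export: 2.296 Mbps × 10620 s × 1.08 = 26334.2 Mb
Total: 159727.8 Mb = 19966.0 MB.
= 19.97 GB.

20.0 GB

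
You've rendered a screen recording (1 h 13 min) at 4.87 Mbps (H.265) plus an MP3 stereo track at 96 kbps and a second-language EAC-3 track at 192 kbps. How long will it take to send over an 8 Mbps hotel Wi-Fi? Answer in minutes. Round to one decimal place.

1 h 13 min = 73 min = 4380 s
Audio total: 96 + 192 = 288 kbps = 0.288 Mbps.
Total bitrate: 5.158 Mbps.
File: 5.158 Mbps × 4380 s = 22592.0 Mb.
At 8 Mbps: 22592.0 / 8 = 2824.0 s ≈ 47.1 minutes.

47.1 minutes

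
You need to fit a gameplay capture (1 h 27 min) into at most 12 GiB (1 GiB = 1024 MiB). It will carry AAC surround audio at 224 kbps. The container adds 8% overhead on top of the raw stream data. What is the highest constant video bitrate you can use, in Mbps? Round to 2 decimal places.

18.06 Mbps

Budget: 12 GiB = 103079.2 Mb.
Stream payload after overhead: 103079.2 / 1.08 = 95443.7 Mb.
1 h 27 min = 87 min = 5220 s
Total bitrate budget: 95443.7 Mb / 5220 s = 18.284 Mbps.
Audio: 224 kbps = 0.224 Mbps.
Video: 18.284 − 0.224 = 18.060 Mbps.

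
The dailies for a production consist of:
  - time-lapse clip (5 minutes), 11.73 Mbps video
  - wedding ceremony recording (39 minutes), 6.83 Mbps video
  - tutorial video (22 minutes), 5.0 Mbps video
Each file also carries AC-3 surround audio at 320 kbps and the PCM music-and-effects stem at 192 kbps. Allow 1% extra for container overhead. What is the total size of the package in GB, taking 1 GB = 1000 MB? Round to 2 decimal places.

3.55 GB

Audio total: 320 + 192 = 512 kbps = 0.512 Mbps.
time-lapse clip: 12.242 Mbps × 300 s × 1.01 = 3709.3 Mb
wedding ceremony recording: 7.342 Mbps × 2340 s × 1.01 = 17352.1 Mb
tutorial video: 5.512 Mbps × 1320 s × 1.01 = 7348.6 Mb
Total: 28410.0 Mb = 3551.3 MB.
= 3.551 GB.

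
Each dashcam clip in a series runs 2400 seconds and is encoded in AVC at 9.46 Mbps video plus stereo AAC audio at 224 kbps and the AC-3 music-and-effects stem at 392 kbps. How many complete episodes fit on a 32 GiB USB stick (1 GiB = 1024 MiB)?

Audio total: 224 + 392 = 616 kbps = 0.616 Mbps.
Total bitrate: 10.076 Mbps.
Per item: 10.076 Mbps × 2400 s = 24,182 Mb = 3,023 MB.
Capacity: 32 GiB = 274,878 Mb; 11.37 items → 11 complete.

11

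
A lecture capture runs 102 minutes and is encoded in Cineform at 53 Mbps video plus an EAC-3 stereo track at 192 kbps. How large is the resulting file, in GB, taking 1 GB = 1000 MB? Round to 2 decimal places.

102 min = 6120 s
Audio: 192 kbps = 0.192 Mbps.
Total bitrate: 53 + 0.192 = 53.192 Mbps.
Stream data: 53.192 Mbps × 6120 s = 325535.0 Mb.
325,535 Mb ÷ 8 = 40,692 MB → 40.69 GB.

40.69 GB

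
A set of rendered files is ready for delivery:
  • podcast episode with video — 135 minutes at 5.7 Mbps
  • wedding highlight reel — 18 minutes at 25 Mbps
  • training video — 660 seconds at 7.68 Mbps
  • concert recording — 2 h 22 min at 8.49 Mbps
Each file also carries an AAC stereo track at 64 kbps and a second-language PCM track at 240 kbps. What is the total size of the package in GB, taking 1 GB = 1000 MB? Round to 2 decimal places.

19.52 GB

Audio total: 64 + 240 = 304 kbps = 0.304 Mbps.
podcast episode with video: 6.004 Mbps × 8100 s = 48632.4 Mb
wedding highlight reel: 25.304 Mbps × 1080 s = 27328.3 Mb
training video: 7.984 Mbps × 660 s = 5269.4 Mb
concert recording: 8.794 Mbps × 8520 s = 74924.9 Mb
Total: 156155.0 Mb = 19519.4 MB.
= 19.52 GB.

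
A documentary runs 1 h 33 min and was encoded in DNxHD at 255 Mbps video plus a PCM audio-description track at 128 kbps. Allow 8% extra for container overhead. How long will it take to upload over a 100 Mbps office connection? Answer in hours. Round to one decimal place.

4.3 hours

1 h 33 min = 93 min = 5580 s
Audio: 128 kbps = 0.128 Mbps.
Total bitrate: 255.128 Mbps.
File: 255.128 Mbps × 5580 s = 1423614.2 Mb.
With 8% container overhead: ×1.08. → 1537503.4 Mb.
At 100 Mbps: 1537503.4 / 100 = 15375.0 s ≈ 4.27 hours.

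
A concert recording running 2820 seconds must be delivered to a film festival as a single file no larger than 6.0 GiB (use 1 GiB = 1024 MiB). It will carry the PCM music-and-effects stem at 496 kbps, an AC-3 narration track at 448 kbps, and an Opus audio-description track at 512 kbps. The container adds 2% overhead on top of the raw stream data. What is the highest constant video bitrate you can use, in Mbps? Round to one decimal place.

16.5 Mbps

Budget: 6.0 GiB = 51539.6 Mb.
Stream payload after overhead: 51539.6 / 1.02 = 50529.0 Mb.
Total bitrate budget: 50529.0 Mb / 2820 s = 17.918 Mbps.
Audio total: 496 + 448 + 512 = 1456 kbps = 1.456 Mbps.
Video: 17.918 − 1.456 = 16.462 Mbps.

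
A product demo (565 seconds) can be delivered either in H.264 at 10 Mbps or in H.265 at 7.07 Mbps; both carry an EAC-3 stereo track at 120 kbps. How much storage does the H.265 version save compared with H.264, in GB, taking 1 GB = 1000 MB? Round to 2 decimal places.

Audio: 120 kbps = 0.120 Mbps.
H.264: 10.120 Mbps × 565 s = 5717.8 Mb = 0.715 GB.
H.265: 7.190 Mbps × 565 s = 4062.3 Mb = 0.508 GB.
Saving: 0.715 − 0.508 = 0.207 GB.

0.21 GB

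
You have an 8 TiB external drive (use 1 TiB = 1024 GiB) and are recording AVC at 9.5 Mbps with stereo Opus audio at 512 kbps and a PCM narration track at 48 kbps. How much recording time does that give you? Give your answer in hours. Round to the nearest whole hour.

Audio total: 512 + 48 = 560 kbps = 0.560 Mbps.
Total bitrate: 9.5 + 0.560 = 10.060 Mbps.
Capacity: 8 TiB = 70,368,744 Mb.
Recording time: 70,368,744 / 10.060 = 6,994,905 s ≈ 1,943 hours.

1943 hours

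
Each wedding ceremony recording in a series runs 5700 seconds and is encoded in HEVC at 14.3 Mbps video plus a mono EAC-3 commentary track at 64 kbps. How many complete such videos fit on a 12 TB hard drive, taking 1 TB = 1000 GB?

1172

Audio: 64 kbps = 0.064 Mbps.
Total bitrate: 14.364 Mbps.
Per item: 14.364 Mbps × 5700 s = 81,875 Mb = 10,234 MB.
Capacity: 12 TB = 96,000,000 Mb; 1172.52 items → 1172 complete.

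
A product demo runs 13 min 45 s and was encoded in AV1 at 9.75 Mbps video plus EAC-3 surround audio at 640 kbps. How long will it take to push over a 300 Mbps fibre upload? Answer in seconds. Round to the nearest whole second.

13 min 45 s = 825 s
Audio: 640 kbps = 0.640 Mbps.
Total bitrate: 10.390 Mbps.
File: 10.390 Mbps × 825 s = 8571.8 Mb.
At 300 Mbps: 8571.8 / 300 = 28.6 s ≈ 28.6 seconds.

29 seconds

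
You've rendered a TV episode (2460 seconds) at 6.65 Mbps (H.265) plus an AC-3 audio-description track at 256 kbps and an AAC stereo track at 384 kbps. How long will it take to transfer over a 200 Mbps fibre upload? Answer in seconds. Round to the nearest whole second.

90 seconds

Audio total: 256 + 384 = 640 kbps = 0.640 Mbps.
Total bitrate: 7.290 Mbps.
File: 7.290 Mbps × 2460 s = 17933.4 Mb.
At 200 Mbps: 17933.4 / 200 = 89.7 s ≈ 89.7 seconds.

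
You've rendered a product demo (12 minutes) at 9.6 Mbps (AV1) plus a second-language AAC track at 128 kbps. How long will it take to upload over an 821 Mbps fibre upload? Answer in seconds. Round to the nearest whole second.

12 min = 720 s
Audio: 128 kbps = 0.128 Mbps.
Total bitrate: 9.728 Mbps.
File: 9.728 Mbps × 720 s = 7004.2 Mb.
At 821 Mbps: 7004.2 / 821 = 8.5 s ≈ 8.53 seconds.

9 seconds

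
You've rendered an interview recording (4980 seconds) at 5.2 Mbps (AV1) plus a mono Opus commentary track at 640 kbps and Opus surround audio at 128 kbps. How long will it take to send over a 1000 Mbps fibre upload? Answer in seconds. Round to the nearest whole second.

30 seconds

Audio total: 640 + 128 = 768 kbps = 0.768 Mbps.
Total bitrate: 5.968 Mbps.
File: 5.968 Mbps × 4980 s = 29720.6 Mb.
At 1000 Mbps: 29720.6 / 1000 = 29.7 s ≈ 29.7 seconds.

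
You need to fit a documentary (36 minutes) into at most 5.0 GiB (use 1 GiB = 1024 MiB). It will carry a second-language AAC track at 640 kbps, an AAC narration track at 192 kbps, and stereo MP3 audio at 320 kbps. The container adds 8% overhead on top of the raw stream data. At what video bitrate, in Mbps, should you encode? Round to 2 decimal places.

17.26 Mbps

Budget: 5.0 GiB = 42949.7 Mb.
Stream payload after overhead: 42949.7 / 1.08 = 39768.2 Mb.
36 min = 2160 s
Total bitrate budget: 39768.2 Mb / 2160 s = 18.411 Mbps.
Audio total: 640 + 192 + 320 = 1152 kbps = 1.152 Mbps.
Video: 18.411 − 1.152 = 17.259 Mbps.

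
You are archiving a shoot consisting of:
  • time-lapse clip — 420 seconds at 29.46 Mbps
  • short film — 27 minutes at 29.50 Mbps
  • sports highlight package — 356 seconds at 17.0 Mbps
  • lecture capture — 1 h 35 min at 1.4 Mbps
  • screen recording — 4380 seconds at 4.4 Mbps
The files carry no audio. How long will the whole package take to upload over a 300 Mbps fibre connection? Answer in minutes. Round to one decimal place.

time-lapse clip: 29.460 Mbps × 420 s = 12373.2 Mb
short film: 29.500 Mbps × 1620 s = 47790.0 Mb
sports highlight package: 17.000 Mbps × 356 s = 6052.0 Mb
lecture capture: 1.400 Mbps × 5700 s = 7980.0 Mb
screen recording: 4.400 Mbps × 4380 s = 19272.0 Mb
Total: 93467.2 Mb = 11683.4 MB.
At 300 Mbps: 93467.2 / 300 = 312 s ≈ 5.19 minutes.

5.2 minutes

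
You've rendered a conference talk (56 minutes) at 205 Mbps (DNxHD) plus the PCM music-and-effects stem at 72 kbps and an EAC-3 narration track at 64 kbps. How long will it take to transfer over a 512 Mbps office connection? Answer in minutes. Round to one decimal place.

56 min = 3360 s
Audio total: 72 + 64 = 136 kbps = 0.136 Mbps.
Total bitrate: 205.136 Mbps.
File: 205.136 Mbps × 3360 s = 689257.0 Mb.
At 512 Mbps: 689257.0 / 512 = 1346.2 s ≈ 22.4 minutes.

22.4 minutes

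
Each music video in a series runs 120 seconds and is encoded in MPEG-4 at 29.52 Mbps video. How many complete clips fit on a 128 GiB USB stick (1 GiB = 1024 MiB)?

310

Per item: 29.520 Mbps × 120 s = 3,542 Mb = 442.8 MB.
Capacity: 128 GiB = 1,099,512 Mb; 310.39 items → 310 complete.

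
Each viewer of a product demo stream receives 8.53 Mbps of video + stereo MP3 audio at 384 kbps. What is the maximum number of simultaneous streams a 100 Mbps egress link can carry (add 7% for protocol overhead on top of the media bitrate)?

Audio: 384 kbps = 0.384 Mbps.
Per-viewer media rate: 8.914 Mbps.
On the wire with 7% overhead: 9.538 Mbps.
100 Mbps = 100.0 Mbps; 100.0 / 9.538 = 10.48 → 10 viewers.

10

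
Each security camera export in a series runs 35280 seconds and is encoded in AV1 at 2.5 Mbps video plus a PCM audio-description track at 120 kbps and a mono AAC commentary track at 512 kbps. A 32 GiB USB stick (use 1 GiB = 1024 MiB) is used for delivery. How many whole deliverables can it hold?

Audio total: 120 + 512 = 632 kbps = 0.632 Mbps.
Total bitrate: 3.132 Mbps.
Per item: 3.132 Mbps × 35280 s = 110,497 Mb = 13,812 MB.
Capacity: 32 GiB = 274,878 Mb; 2.49 items → 2 complete.

2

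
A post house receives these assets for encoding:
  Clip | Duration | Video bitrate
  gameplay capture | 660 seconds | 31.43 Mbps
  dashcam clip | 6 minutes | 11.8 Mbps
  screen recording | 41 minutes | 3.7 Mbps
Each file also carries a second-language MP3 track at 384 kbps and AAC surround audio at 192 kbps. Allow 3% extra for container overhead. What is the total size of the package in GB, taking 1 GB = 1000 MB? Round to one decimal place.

Audio total: 384 + 192 = 576 kbps = 0.576 Mbps.
gameplay capture: 32.006 Mbps × 660 s × 1.03 = 21757.7 Mb
dashcam clip: 12.376 Mbps × 360 s × 1.03 = 4589.0 Mb
screen recording: 4.276 Mbps × 2460 s × 1.03 = 10834.5 Mb
Total: 37181.2 Mb = 4647.7 MB.
= 4.648 GB.

4.6 GB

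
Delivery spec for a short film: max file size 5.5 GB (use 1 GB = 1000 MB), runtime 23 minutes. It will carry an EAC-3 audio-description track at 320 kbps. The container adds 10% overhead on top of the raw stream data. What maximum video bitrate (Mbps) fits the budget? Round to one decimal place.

28.7 Mbps

Budget: 5.5 GB = 44000.0 Mb.
Stream payload after overhead: 44000.0 / 1.10 = 40000.0 Mb.
23 min = 1380 s
Total bitrate budget: 40000.0 Mb / 1380 s = 28.986 Mbps.
Audio: 320 kbps = 0.320 Mbps.
Video: 28.986 − 0.320 = 28.666 Mbps.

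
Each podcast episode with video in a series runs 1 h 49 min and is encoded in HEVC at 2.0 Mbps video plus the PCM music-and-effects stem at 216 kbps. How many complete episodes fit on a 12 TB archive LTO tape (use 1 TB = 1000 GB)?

1 h 49 min = 109 min = 6540 s
Audio: 216 kbps = 0.216 Mbps.
Total bitrate: 2.216 Mbps.
Per item: 2.216 Mbps × 6540 s = 14,493 Mb = 1,812 MB.
Capacity: 12 TB = 96,000,000 Mb; 6624.05 items → 6624 complete.

6624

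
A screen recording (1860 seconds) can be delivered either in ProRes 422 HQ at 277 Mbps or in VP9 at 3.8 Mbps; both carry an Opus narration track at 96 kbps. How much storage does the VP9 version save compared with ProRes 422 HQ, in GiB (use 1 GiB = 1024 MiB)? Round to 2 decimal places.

Audio: 96 kbps = 0.096 Mbps.
ProRes 422 HQ: 277.096 Mbps × 1860 s = 515398.6 Mb = 60.000 GiB.
VP9: 3.896 Mbps × 1860 s = 7246.6 Mb = 0.844 GiB.
Saving: 60.000 − 0.844 = 59.157 GiB.

59.16 GiB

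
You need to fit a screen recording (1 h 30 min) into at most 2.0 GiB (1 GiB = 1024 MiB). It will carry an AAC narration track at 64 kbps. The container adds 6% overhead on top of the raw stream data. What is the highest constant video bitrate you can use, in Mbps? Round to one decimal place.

Budget: 2.0 GiB = 17179.9 Mb.
Stream payload after overhead: 17179.9 / 1.06 = 16207.4 Mb.
1 h 30 min = 90 min = 5400 s
Total bitrate budget: 16207.4 Mb / 5400 s = 3.001 Mbps.
Audio: 64 kbps = 0.064 Mbps.
Video: 3.001 − 0.064 = 2.937 Mbps.

2.9 Mbps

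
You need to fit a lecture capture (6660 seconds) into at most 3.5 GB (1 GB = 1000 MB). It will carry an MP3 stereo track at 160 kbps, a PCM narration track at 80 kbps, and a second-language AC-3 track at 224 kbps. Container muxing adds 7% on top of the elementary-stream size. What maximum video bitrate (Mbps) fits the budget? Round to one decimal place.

3.5 Mbps

Budget: 3.5 GB = 28000.0 Mb.
Stream payload after overhead: 28000.0 / 1.07 = 26168.2 Mb.
Total bitrate budget: 26168.2 Mb / 6660 s = 3.929 Mbps.
Audio total: 160 + 80 + 224 = 464 kbps = 0.464 Mbps.
Video: 3.929 − 0.464 = 3.465 Mbps.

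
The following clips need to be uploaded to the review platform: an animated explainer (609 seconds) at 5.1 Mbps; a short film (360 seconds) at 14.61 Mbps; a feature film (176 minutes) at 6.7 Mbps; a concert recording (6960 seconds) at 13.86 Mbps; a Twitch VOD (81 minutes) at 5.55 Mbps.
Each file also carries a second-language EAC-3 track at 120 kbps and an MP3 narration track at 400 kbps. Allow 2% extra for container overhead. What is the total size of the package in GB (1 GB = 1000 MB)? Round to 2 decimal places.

Audio total: 120 + 400 = 520 kbps = 0.520 Mbps.
animated explainer: 5.620 Mbps × 609 s × 1.02 = 3491.0 Mb
short film: 15.130 Mbps × 360 s × 1.02 = 5555.7 Mb
feature film: 7.220 Mbps × 10560 s × 1.02 = 77768.1 Mb
concert recording: 14.380 Mbps × 6960 s × 1.02 = 102086.5 Mb
Twitch VOD: 6.070 Mbps × 4860 s × 1.02 = 30090.2 Mb
Total: 218991.5 Mb = 27373.9 MB.
= 27.37 GB.

27.37 GB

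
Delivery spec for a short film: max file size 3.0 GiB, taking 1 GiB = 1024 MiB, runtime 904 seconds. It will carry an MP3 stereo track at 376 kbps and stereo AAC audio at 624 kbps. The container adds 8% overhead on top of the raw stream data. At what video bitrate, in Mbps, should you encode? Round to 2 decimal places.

Budget: 3.0 GiB = 25769.8 Mb.
Stream payload after overhead: 25769.8 / 1.08 = 23860.9 Mb.
Total bitrate budget: 23860.9 Mb / 904 s = 26.395 Mbps.
Audio total: 376 + 624 = 1000 kbps = 1.000 Mbps.
Video: 26.395 − 1.000 = 25.395 Mbps.

25.39 Mbps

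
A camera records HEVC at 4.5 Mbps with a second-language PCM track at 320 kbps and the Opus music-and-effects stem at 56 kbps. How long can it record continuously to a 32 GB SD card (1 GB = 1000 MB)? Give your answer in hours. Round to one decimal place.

14.6 hours

Audio total: 320 + 56 = 376 kbps = 0.376 Mbps.
Total bitrate: 4.5 + 0.376 = 4.876 Mbps.
Capacity: 32 GB = 256,000 Mb.
Recording time: 256,000 / 4.876 = 52,502 s ≈ 14.6 hours.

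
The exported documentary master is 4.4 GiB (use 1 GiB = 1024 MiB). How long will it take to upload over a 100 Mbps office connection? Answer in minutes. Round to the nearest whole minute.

6 minutes

File: 4.4 GiB = 37795.7 Mb.
At 100 Mbps: 37795.7 / 100 = 378.0 s ≈ 6.3 minutes.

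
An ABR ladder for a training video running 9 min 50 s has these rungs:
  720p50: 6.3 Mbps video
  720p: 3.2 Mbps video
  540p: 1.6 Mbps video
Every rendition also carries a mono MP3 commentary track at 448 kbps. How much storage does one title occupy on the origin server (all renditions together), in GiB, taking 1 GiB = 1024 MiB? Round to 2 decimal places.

9 min 50 s = 590 s
Audio: 448 kbps = 0.448 Mbps.
Sum of rendition bitrates: (6.3+0.448) + (3.2+0.448) + (1.6+0.448) = 12.444 Mbps.
× 590 s = 7,342 Mb = 917.7 MB = 0.8547 GiB.

0.85 GiB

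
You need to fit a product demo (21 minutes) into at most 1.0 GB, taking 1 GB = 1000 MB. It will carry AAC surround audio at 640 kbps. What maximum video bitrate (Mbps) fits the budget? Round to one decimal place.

5.7 Mbps

Budget: 1.0 GB = 8000.0 Mb.
21 min = 1260 s
Total bitrate budget: 8000.0 Mb / 1260 s = 6.349 Mbps.
Audio: 640 kbps = 0.640 Mbps.
Video: 6.349 − 0.640 = 5.709 Mbps.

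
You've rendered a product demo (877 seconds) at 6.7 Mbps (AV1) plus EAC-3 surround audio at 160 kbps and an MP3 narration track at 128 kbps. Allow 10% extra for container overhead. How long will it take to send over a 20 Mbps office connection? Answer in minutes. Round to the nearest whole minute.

Audio total: 160 + 128 = 288 kbps = 0.288 Mbps.
Total bitrate: 6.988 Mbps.
File: 6.988 Mbps × 877 s = 6128.5 Mb.
With 10% container overhead: ×1.10. → 6741.3 Mb.
At 20 Mbps: 6741.3 / 20 = 337.1 s ≈ 5.62 minutes.

6 minutes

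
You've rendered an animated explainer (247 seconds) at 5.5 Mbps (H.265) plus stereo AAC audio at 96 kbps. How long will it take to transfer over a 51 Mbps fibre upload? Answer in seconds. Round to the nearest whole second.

27 seconds

Audio: 96 kbps = 0.096 Mbps.
Total bitrate: 5.596 Mbps.
File: 5.596 Mbps × 247 s = 1382.2 Mb.
At 51 Mbps: 1382.2 / 51 = 27.1 s ≈ 27.1 seconds.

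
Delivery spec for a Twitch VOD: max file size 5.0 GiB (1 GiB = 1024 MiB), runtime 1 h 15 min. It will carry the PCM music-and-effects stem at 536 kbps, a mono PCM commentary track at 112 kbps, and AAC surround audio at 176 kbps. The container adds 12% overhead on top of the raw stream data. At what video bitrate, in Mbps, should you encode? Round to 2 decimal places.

Budget: 5.0 GiB = 42949.7 Mb.
Stream payload after overhead: 42949.7 / 1.12 = 38347.9 Mb.
1 h 15 min = 75 min = 4500 s
Total bitrate budget: 38347.9 Mb / 4500 s = 8.522 Mbps.
Audio total: 536 + 112 + 176 = 824 kbps = 0.824 Mbps.
Video: 8.522 − 0.824 = 7.698 Mbps.

7.70 Mbps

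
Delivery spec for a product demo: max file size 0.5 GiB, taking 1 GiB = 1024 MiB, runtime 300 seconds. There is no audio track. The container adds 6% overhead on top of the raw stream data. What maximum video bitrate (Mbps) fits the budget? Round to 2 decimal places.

13.51 Mbps

Budget: 0.5 GiB = 4295.0 Mb.
Stream payload after overhead: 4295.0 / 1.06 = 4051.9 Mb.
Total bitrate budget: 4051.9 Mb / 300 s = 13.506 Mbps.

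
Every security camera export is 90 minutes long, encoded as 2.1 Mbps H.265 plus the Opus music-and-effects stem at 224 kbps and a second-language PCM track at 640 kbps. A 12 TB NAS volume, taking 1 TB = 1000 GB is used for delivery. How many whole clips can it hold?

5997

90 min = 5400 s
Audio total: 224 + 640 = 864 kbps = 0.864 Mbps.
Total bitrate: 2.964 Mbps.
Per item: 2.964 Mbps × 5400 s = 16,006 Mb = 2,001 MB.
Capacity: 12 TB = 96,000,000 Mb; 5997.90 items → 5997 complete.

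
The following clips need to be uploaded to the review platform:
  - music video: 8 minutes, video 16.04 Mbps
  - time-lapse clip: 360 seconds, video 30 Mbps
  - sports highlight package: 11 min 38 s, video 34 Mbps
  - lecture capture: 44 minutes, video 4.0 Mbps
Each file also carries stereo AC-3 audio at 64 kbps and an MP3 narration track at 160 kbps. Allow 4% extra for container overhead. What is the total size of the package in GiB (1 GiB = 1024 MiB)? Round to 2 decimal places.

6.50 GiB

Audio total: 64 + 160 = 224 kbps = 0.224 Mbps.
music video: 16.264 Mbps × 480 s × 1.04 = 8119.0 Mb
time-lapse clip: 30.224 Mbps × 360 s × 1.04 = 11315.9 Mb
sports highlight package: 34.224 Mbps × 698 s × 1.04 = 24843.9 Mb
lecture capture: 4.224 Mbps × 2640 s × 1.04 = 11597.4 Mb
Total: 55876.2 Mb = 6984.5 MB.
= 6.505 GiB.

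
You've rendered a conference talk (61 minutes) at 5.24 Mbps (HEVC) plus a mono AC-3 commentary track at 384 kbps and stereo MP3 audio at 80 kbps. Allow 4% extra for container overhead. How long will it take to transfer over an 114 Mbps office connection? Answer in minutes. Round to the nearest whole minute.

3 minutes

61 min = 3660 s
Audio total: 384 + 80 = 464 kbps = 0.464 Mbps.
Total bitrate: 5.704 Mbps.
File: 5.704 Mbps × 3660 s = 20876.6 Mb.
With 4% container overhead: ×1.04. → 21711.7 Mb.
At 114 Mbps: 21711.7 / 114 = 190.5 s ≈ 3.17 minutes.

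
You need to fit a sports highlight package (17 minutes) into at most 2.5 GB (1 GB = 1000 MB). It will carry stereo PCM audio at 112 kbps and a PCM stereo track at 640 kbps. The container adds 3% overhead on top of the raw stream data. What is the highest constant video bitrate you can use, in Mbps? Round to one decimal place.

18.3 Mbps

Budget: 2.5 GB = 20000.0 Mb.
Stream payload after overhead: 20000.0 / 1.03 = 19417.5 Mb.
17 min = 1020 s
Total bitrate budget: 19417.5 Mb / 1020 s = 19.037 Mbps.
Audio total: 112 + 640 = 752 kbps = 0.752 Mbps.
Video: 19.037 − 0.752 = 18.285 Mbps.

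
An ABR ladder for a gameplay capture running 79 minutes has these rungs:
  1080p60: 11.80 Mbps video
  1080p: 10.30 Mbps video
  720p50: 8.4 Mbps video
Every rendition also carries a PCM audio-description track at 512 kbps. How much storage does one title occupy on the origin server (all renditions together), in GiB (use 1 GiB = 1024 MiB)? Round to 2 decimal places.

79 min = 4740 s
Audio: 512 kbps = 0.512 Mbps.
Sum of rendition bitrates: (11.80+0.512) + (10.30+0.512) + (8.4+0.512) = 32.036 Mbps.
× 4740 s = 151,851 Mb = 18,981 MB = 17.68 GiB.

17.68 GiB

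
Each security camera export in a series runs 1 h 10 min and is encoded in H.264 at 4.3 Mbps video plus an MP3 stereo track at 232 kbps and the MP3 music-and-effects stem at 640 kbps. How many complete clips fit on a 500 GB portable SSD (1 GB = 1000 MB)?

184

1 h 10 min = 70 min = 4200 s
Audio total: 232 + 640 = 872 kbps = 0.872 Mbps.
Total bitrate: 5.172 Mbps.
Per item: 5.172 Mbps × 4200 s = 21,722 Mb = 2,715 MB.
Capacity: 500 GB = 4,000,000 Mb; 184.14 items → 184 complete.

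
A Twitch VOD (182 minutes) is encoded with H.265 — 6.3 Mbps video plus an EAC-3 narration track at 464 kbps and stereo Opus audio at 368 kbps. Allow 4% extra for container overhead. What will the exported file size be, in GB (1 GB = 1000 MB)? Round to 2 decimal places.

182 min = 10920 s
Audio total: 464 + 368 = 832 kbps = 0.832 Mbps.
Total bitrate: 6.3 + 0.832 = 7.132 Mbps.
Stream data: 7.132 Mbps × 10920 s = 77881.4 Mb.
With 4% container overhead: ×1.04.
80,997 Mb ÷ 8 = 10,125 MB → 10.12 GB.

10.12 GB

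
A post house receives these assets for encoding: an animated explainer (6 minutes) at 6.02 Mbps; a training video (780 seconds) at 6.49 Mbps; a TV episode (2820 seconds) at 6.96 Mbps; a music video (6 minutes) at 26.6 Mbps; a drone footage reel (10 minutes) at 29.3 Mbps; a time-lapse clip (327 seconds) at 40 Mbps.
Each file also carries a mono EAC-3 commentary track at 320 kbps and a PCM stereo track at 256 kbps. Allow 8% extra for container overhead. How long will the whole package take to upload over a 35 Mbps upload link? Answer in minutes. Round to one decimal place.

36.1 minutes

Audio total: 320 + 256 = 576 kbps = 0.576 Mbps.
animated explainer: 6.596 Mbps × 360 s × 1.08 = 2564.5 Mb
training video: 7.066 Mbps × 780 s × 1.08 = 5952.4 Mb
TV episode: 7.536 Mbps × 2820 s × 1.08 = 22951.6 Mb
music video: 27.176 Mbps × 360 s × 1.08 = 10566.0 Mb
drone footage reel: 29.876 Mbps × 600 s × 1.08 = 19359.6 Mb
time-lapse clip: 40.576 Mbps × 327 s × 1.08 = 14329.8 Mb
Total: 75724.1 Mb = 9465.5 MB.
At 35 Mbps: 75724.1 / 35 = 2164 s ≈ 36.1 minutes.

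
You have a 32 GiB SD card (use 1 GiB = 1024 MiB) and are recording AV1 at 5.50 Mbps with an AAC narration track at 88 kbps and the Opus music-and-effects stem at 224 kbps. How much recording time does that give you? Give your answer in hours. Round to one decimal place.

Audio total: 88 + 224 = 312 kbps = 0.312 Mbps.
Total bitrate: 5.50 + 0.312 = 5.812 Mbps.
Capacity: 32 GiB = 274,878 Mb.
Recording time: 274,878 / 5.812 = 47,295 s ≈ 13.1 hours.

13.1 hours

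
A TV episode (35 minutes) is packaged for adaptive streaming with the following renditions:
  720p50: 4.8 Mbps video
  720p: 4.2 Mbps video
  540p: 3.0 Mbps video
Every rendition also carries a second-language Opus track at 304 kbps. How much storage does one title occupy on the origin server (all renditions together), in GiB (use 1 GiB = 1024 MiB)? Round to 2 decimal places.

3.16 GiB

35 min = 2100 s
Audio: 304 kbps = 0.304 Mbps.
Sum of rendition bitrates: (4.8+0.304) + (4.2+0.304) + (3.0+0.304) = 12.912 Mbps.
× 2100 s = 27,115 Mb = 3,389 MB = 3.157 GiB.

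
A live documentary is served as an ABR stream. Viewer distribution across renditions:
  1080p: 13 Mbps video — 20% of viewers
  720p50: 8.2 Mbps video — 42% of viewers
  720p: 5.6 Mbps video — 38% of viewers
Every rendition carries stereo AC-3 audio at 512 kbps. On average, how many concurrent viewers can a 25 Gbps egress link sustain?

2878

Audio: 512 kbps = 0.512 Mbps.
Average per-viewer bitrate: 0.20×13.512 + 0.42×8.712 + 0.38×6.112 = 8.684 Mbps.
25 Gbps = 25,000 Mbps; 25,000 / 8.684 = 2878.86 → 2878.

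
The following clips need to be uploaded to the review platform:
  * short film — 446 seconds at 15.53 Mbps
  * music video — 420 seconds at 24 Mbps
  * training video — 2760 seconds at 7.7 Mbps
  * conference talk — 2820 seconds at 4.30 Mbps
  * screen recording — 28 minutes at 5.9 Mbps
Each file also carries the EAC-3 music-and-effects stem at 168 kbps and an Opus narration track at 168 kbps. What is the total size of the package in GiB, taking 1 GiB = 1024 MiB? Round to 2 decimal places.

7.34 GiB

Audio total: 168 + 168 = 336 kbps = 0.336 Mbps.
short film: 15.866 Mbps × 446 s = 7076.2 Mb
music video: 24.336 Mbps × 420 s = 10221.1 Mb
training video: 8.036 Mbps × 2760 s = 22179.4 Mb
conference talk: 4.636 Mbps × 2820 s = 13073.5 Mb
screen recording: 6.236 Mbps × 1680 s = 10476.5 Mb
Total: 63026.7 Mb = 7878.3 MB.
= 7.337 GiB.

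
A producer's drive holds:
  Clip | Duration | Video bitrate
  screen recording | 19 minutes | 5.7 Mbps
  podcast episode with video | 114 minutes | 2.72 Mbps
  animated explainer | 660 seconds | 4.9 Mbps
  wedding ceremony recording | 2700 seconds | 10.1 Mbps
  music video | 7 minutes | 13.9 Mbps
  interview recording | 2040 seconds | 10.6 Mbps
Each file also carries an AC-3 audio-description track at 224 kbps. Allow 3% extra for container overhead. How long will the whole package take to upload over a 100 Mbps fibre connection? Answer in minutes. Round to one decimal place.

14.8 minutes

Audio: 224 kbps = 0.224 Mbps.
screen recording: 5.924 Mbps × 1140 s × 1.03 = 6956.0 Mb
podcast episode with video: 2.944 Mbps × 6840 s × 1.03 = 20741.1 Mb
animated explainer: 5.124 Mbps × 660 s × 1.03 = 3483.3 Mb
wedding ceremony recording: 10.324 Mbps × 2700 s × 1.03 = 28711.0 Mb
music video: 14.124 Mbps × 420 s × 1.03 = 6110.0 Mb
interview recording: 10.824 Mbps × 2040 s × 1.03 = 22743.4 Mb
Total: 88744.8 Mb = 11093.1 MB.
At 100 Mbps: 88744.8 / 100 = 887 s ≈ 14.8 minutes.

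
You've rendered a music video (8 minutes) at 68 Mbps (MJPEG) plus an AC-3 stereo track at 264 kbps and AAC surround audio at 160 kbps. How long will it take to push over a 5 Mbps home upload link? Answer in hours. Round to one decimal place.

8 min = 480 s
Audio total: 264 + 160 = 424 kbps = 0.424 Mbps.
Total bitrate: 68.424 Mbps.
File: 68.424 Mbps × 480 s = 32843.5 Mb.
At 5 Mbps: 32843.5 / 5 = 6568.7 s ≈ 1.82 hours.

1.8 hours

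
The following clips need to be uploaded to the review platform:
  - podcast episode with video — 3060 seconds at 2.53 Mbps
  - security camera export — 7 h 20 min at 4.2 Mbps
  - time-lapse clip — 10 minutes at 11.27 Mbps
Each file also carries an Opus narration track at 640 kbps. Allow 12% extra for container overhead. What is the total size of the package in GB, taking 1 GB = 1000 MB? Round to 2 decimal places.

Audio: 640 kbps = 0.640 Mbps.
podcast episode with video: 3.170 Mbps × 3060 s × 1.12 = 10864.2 Mb
security camera export: 4.840 Mbps × 26400 s × 1.12 = 143109.1 Mb
time-lapse clip: 11.910 Mbps × 600 s × 1.12 = 8003.5 Mb
Total: 161976.9 Mb = 20247.1 MB.
= 20.25 GB.

20.25 GB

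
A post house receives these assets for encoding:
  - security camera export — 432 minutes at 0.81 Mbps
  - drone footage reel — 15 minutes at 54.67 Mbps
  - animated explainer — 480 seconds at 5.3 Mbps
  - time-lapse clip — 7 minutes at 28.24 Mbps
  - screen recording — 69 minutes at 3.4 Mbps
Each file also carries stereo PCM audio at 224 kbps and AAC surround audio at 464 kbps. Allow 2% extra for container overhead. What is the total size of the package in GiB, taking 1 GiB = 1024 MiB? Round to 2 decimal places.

14.32 GiB

Audio total: 224 + 464 = 688 kbps = 0.688 Mbps.
security camera export: 1.498 Mbps × 25920 s × 1.02 = 39604.7 Mb
drone footage reel: 55.358 Mbps × 900 s × 1.02 = 50818.6 Mb
animated explainer: 5.988 Mbps × 480 s × 1.02 = 2931.7 Mb
time-lapse clip: 28.928 Mbps × 420 s × 1.02 = 12392.8 Mb
screen recording: 4.088 Mbps × 4140 s × 1.02 = 17262.8 Mb
Total: 123010.7 Mb = 15376.3 MB.
= 14.32 GiB.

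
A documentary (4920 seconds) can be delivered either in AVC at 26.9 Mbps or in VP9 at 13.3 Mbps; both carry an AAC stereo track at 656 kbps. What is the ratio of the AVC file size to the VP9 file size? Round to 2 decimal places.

Audio: 656 kbps = 0.656 Mbps.
AVC: 27.556 Mbps × 4920 s = 135575.5 Mb = 15.783 GiB.
VP9: 13.956 Mbps × 4920 s = 68663.5 Mb = 7.993 GiB.
Ratio: 15.783 / 7.993 = 1.974.

1.97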